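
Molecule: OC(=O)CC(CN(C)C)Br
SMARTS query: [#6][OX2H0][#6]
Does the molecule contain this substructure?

No

The pattern [#6][OX2H0][#6] describes an aliphatic oxygen bridging two carbons with no H on the oxygen — an ether.
The closest candidate here is a carboxylic acid group (-C(=O)OH), but the -OH oxygen has H1; the =O is OX1, not OX2. No other fragment satisfies the full query, so there is no match.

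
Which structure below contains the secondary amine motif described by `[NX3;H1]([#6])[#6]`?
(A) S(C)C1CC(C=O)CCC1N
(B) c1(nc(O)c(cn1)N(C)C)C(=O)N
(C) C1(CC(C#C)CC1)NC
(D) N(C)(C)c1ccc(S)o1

[NX3;H1]([#6])[#6] describes a trivalent nitrogen with one H, bonded to two carbons (a secondary amine).
(A) has a primary amino group (-NH2) but the nitrogen has H2 and only one carbon neighbour.
(B) has a dimethylamino group (-N(CH3)2) but the nitrogen has H0, not H1.
(C) contains an N-methylamino group (-NHCH3), which satisfies every atom and bond constraint.
(D) has a dimethylamino group (-N(CH3)2) but the nitrogen has H0, not H1.
So the answer is (C).

C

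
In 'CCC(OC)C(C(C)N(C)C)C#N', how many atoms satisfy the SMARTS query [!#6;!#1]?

3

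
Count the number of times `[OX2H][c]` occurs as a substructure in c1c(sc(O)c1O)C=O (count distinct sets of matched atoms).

2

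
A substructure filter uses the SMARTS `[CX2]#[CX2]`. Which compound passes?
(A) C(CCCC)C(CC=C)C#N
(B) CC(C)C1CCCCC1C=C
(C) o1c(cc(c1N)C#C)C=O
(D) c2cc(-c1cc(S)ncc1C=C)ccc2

C

[CX2]#[CX2] describes a carbon-carbon triple bond (an alkyne).
(A) has a nitrile (-C#N) but the triple bond is C#N, not C#C.
(B) has a vinyl group (-CH=CH2) but the C=C is a double bond; both carbons are CX3, not CX2.
(C) contains an ethynyl group (-C#CH), which satisfies every atom and bond constraint.
(D) has a vinyl group (-CH=CH2) but the C=C is a double bond; both carbons are CX3, not CX2.
So the answer is (C).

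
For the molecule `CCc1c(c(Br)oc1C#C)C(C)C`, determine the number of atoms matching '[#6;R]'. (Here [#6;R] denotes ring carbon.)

4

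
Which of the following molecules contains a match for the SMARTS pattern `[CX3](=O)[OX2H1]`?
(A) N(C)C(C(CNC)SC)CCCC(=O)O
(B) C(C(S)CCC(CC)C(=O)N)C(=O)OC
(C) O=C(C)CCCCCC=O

[CX3](=O)[OX2H1] describes an sp2 carbon double-bonded to O and single-bonded to an -OH oxygen (a carboxylic acid).
(A) contains a carboxylic acid group (-C(=O)OH), which satisfies every atom and bond constraint.
(B) has a primary amide (-C(=O)NH2) but the carbonyl is bonded to N, not to an -OH oxygen.
(C) has an aldehyde (-CHO) but there is no singly-bonded oxygen on the carbonyl carbon.
So the answer is (A).

A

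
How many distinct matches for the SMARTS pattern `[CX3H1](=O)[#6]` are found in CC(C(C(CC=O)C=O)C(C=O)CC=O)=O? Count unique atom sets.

[CX3H1](=O)[#6] is the SMARTS for an aldehyde: an sp2 carbon with one H, double-bonded to O and single-bonded to carbon.
The molecule carries 4 separate instances of an aldehyde (-CHO) meeting every constraint; each maps to a distinct set of atoms, giving 4 matches.

4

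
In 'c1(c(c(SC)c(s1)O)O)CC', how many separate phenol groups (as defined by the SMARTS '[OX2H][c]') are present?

[OX2H][c] is the SMARTS for a phenol: a hydroxyl oxygen attached to an aromatic carbon.
The molecule carries 2 separate instances of a hydroxyl group (-OH) meeting every constraint; each maps to a distinct set of atoms, giving 2 matches.

2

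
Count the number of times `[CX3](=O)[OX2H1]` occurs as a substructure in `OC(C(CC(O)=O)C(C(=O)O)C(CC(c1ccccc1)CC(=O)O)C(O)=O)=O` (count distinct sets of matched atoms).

5

[CX3](=O)[OX2H1] is the SMARTS for a carboxylic acid: an sp2 carbon double-bonded to O and single-bonded to an -OH oxygen.
The molecule carries 5 separate instances of a carboxylic acid group (-C(=O)OH) meeting every constraint; each maps to a distinct set of atoms, giving 5 matches.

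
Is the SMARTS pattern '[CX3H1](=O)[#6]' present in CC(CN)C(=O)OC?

The pattern [CX3H1](=O)[#6] describes an sp2 carbon with one H, double-bonded to O and single-bonded to carbon — an aldehyde.
The closest candidate here is a methyl-ester group (-C(=O)OCH3), but the carbonyl carbon has H0, not H1. No other fragment satisfies the full query, so there is no match.

No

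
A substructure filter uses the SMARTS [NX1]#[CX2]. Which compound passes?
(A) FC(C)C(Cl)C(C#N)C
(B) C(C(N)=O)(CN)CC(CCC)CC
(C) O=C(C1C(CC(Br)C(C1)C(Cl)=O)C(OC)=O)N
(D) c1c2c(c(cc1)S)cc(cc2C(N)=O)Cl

A

[NX1]#[CX2] describes a nitrogen triple-bonded to a two-connected carbon (a nitrile).
(A) contains a nitrile (-C#N), which satisfies every atom and bond constraint.
(B) has a primary amino group (-NH2) but the nitrogen is NX3 (three connections), not NX1 triple-bonded.
(C) has a primary amide (-C(=O)NH2) but the nitrogen is NX3, not NX1.
(D) has a primary amide (-C(=O)NH2) but the nitrogen is NX3, not NX1.
So the answer is (A).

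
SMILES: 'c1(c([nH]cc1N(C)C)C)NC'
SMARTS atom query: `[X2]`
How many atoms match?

0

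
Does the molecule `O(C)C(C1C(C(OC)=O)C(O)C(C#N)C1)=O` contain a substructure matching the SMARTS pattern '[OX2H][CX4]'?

The pattern [OX2H][CX4] describes a hydroxyl oxygen bound to an sp3 (X4) carbon — an aliphatic alcohol.
The molecule carries a hydroxyl group (-OH), whose atoms satisfy every constraint of the query, so the pattern matches.

Yes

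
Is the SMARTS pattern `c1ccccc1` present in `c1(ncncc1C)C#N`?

The pattern c1ccccc1 describes six aromatic carbons in a ring — a benzene ring.
The closest candidate here is a methyl group (-CH3), but no six-membered all-carbon aromatic ring is present. No other fragment satisfies the full query, so there is no match.

No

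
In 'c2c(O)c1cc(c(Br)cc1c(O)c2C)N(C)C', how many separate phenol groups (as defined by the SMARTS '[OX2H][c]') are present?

[OX2H][c] is the SMARTS for a phenol: a hydroxyl oxygen attached to an aromatic carbon.
The molecule carries 2 separate instances of a hydroxyl group (-OH) meeting every constraint; each maps to a distinct set of atoms, giving 2 matches.

2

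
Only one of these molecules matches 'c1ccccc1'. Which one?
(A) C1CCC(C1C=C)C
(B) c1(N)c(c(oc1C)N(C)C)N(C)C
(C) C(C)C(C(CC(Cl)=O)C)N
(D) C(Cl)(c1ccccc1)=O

D

c1ccccc1 describes six aromatic carbons in a ring (a benzene ring).
(A) has a methyl group (-CH3) but no six-membered all-carbon aromatic ring is present.
(B) has a methyl group (-CH3) but no six-membered all-carbon aromatic ring is present.
(C) has a methyl group (-CH3) but no six-membered all-carbon aromatic ring is present.
(D) contains the required atom environment, so the pattern matches.
So the answer is (D).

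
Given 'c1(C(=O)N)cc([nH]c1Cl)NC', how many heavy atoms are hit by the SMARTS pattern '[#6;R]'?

4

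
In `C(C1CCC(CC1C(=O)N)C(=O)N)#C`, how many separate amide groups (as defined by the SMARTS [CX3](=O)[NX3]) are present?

2

[CX3](=O)[NX3] is the SMARTS for an amide: a carbonyl carbon bonded to a trivalent nitrogen.
The molecule carries 2 separate instances of a primary amide (-C(=O)NH2) meeting every constraint; each maps to a distinct set of atoms, giving 2 matches.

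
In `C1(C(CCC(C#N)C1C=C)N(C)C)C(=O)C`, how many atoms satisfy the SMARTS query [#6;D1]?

Check the 16 heavy atoms by environment: 4× C (D2) → no; 5× C (D3) → no; 1× N (D1) → no; 1× N (D3) → no; 4× C (D1) → match; 1× O (D1) → no.
That gives 4 matching atoms.

4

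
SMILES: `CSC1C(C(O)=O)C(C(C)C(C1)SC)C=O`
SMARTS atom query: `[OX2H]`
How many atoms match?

1

Check the 16 heavy atoms by environment: 5× C (H1, X4) → no; 1× C (H2, X4) → no; 2× S (H0, X2) → no; 3× C (H3, X4) → no; 1× C (H0, X3) → no; 2× O (H0, X1) → no; 1× O (H1, X2) → match; 1× C (H1, X3) → no.
That gives 1 matching atom.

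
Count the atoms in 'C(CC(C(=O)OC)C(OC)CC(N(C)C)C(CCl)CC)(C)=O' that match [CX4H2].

The query [CX4H2] means: sp3 carbon (X4) with exactly two hydrogens.
Check the 22 heavy atoms by environment: 4× C (H2, X4) → match; 4× C (H1, X4) → no; 1× N (H0, X3) → no; 6× C (H3, X4) → no; 2× O (H0, X2) → no; 2× C (H0, X3) → no; 2× O (H0, X1) → no; 1× Cl (H0, X1) → no.
That gives 4 matching atoms.

4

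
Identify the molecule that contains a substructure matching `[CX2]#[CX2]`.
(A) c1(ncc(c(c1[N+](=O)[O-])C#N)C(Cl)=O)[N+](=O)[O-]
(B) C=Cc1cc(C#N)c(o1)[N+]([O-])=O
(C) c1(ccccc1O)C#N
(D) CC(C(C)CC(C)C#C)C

D

[CX2]#[CX2] describes a carbon-carbon triple bond (an alkyne).
(A) has a nitrile (-C#N) but the triple bond is C#N, not C#C.
(B) has a nitrile (-C#N) but the triple bond is C#N, not C#C.
(C) has a nitrile (-C#N) but the triple bond is C#N, not C#C.
(D) contains an ethynyl group (-C#CH), which satisfies every atom and bond constraint.
So the answer is (D).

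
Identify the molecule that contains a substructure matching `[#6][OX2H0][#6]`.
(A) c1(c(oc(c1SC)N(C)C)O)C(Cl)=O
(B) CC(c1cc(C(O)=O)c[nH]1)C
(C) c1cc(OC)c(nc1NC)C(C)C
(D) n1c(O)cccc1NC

[#6][OX2H0][#6] describes an aliphatic oxygen bridging two carbons with no H on the oxygen (an ether).
(A) has a hydroxyl group (-OH) but the oxygen has H1, not H0 bridging two carbons.
(B) has a carboxylic acid group (-C(=O)OH) but the -OH oxygen has H1; the =O is OX1, not OX2.
(C) contains a methoxy ether (-OCH3), which satisfies every atom and bond constraint.
(D) has a hydroxyl group (-OH) but the oxygen has H1, not H0 bridging two carbons.
So the answer is (C).

C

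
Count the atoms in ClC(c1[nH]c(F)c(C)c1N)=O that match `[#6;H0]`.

5

Check the 11 heavy atoms by environment: 1× n (aromatic, H1) → no; 4× c (aromatic, H0) → match; 1× N (H2) → no; 1× F (H0) → no; 1× C (H0) → match; 1× O (H0) → no; 1× Cl (H0) → no; 1× C (H3) → no.
Summing the matching environments: 4 + 1 = 5 matching atoms.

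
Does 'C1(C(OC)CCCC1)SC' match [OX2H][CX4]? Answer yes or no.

No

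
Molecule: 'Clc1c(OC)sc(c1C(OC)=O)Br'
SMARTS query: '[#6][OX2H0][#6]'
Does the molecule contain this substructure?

Yes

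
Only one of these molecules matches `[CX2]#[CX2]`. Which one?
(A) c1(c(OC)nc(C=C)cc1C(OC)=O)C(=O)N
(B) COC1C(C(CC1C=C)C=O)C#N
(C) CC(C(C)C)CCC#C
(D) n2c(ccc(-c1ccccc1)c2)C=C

[CX2]#[CX2] describes a carbon-carbon triple bond (an alkyne).
(A) has a vinyl group (-CH=CH2) but the C=C is a double bond; both carbons are CX3, not CX2.
(B) has a nitrile (-C#N) but the triple bond is C#N, not C#C.
(C) contains an ethynyl group (-C#CH), which satisfies every atom and bond constraint.
(D) has a vinyl group (-CH=CH2) but the C=C is a double bond; both carbons are CX3, not CX2.
So the answer is (C).

C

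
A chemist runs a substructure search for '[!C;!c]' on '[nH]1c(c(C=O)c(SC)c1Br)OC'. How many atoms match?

5

The query [!C;!c] means: neither aliphatic nor aromatic carbon — same as [!#6].
Check the 12 heavy atoms by environment: 1× n (aromatic) → match; 4× c (aromatic) → no; 1× Br → match; 2× O → match; 3× C → no; 1× S → match.
Summing the matching environments: 1 + 1 + 2 + 1 = 5 matching atoms.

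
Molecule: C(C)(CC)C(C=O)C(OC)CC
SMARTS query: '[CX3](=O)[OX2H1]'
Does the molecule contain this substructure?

No

The pattern [CX3](=O)[OX2H1] describes an sp2 carbon double-bonded to O and single-bonded to an -OH oxygen — a carboxylic acid.
The closest candidate here is an aldehyde (-CHO), but there is no singly-bonded oxygen on the carbonyl carbon. No other fragment satisfies the full query, so there is no match.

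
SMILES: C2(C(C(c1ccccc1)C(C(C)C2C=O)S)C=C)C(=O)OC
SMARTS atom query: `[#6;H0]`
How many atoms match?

The query [#6;H0] means: any carbon with no attached hydrogen.
Check the 22 heavy atoms by environment: 8× C (H1) → no; 1× C (H2) → no; 3× O (H0) → no; 2× C (H3) → no; 1× C (H0) → match; 1× S (H1) → no; 1× c (aromatic, H0) → match; 5× c (aromatic, H1) → no.
Summing the matching environments: 1 + 1 = 2 matching atoms.

2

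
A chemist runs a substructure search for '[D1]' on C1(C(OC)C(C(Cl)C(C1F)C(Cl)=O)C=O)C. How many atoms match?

The query [D1] means: atom with exactly one heavy-atom neighbour (degree 1).
Check the 16 heavy atoms by environment: 7× C (D3) → no; 2× Cl (D1) → match; 1× C (D2) → no; 2× O (D1) → match; 1× O (D2) → no; 2× C (D1) → match; 1× F (D1) → match.
Summing the matching environments: 2 + 2 + 2 + 1 = 7 matching atoms.

7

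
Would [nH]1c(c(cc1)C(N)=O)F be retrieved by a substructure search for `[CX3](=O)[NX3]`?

Yes

The pattern [CX3](=O)[NX3] describes a carbonyl carbon bonded to a trivalent nitrogen — an amide.
The molecule carries a primary amide (-C(=O)NH2), whose atoms satisfy every constraint of the query, so the pattern matches.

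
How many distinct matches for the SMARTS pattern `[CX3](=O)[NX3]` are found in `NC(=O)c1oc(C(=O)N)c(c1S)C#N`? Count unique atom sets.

[CX3](=O)[NX3] is the SMARTS for an amide: a carbonyl carbon bonded to a trivalent nitrogen.
The molecule carries 2 separate instances of a primary amide (-C(=O)NH2) meeting every constraint; each maps to a distinct set of atoms, giving 2 matches.

2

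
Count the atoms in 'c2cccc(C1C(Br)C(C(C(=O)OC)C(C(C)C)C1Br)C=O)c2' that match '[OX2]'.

1

The query [OX2] means: aliphatic oxygen with two total connections — ether, hydroxyl, or ester single-bond O.
Check the 23 heavy atoms by environment: 10× C (X4) → no; 2× Br (X1) → no; 2× C (X3) → no; 2× O (X1) → no; 1× O (X2) → match; 6× c (aromatic, X3) → no.
That gives 1 matching atom.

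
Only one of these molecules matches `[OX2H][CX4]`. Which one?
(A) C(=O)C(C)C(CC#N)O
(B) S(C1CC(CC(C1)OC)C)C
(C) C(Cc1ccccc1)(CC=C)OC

[OX2H][CX4] describes a hydroxyl oxygen bound to an sp3 (X4) carbon (an aliphatic alcohol).
(A) contains a hydroxyl group (-OH), which satisfies every atom and bond constraint.
(B) has a methoxy ether (-OCH3) but the oxygen has H0 (ether), not H1.
(C) has a methoxy ether (-OCH3) but the oxygen has H0 (ether), not H1.
So the answer is (A).

A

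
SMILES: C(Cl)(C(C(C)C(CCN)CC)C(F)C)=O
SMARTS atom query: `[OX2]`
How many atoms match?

0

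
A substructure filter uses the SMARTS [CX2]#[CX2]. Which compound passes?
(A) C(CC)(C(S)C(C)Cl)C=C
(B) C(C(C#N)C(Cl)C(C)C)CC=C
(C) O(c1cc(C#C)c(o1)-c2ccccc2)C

C

[CX2]#[CX2] describes a carbon-carbon triple bond (an alkyne).
(A) has a vinyl group (-CH=CH2) but the C=C is a double bond; both carbons are CX3, not CX2.
(B) has a vinyl group (-CH=CH2) but the C=C is a double bond; both carbons are CX3, not CX2.
(C) contains an ethynyl group (-C#CH), which satisfies every atom and bond constraint.
So the answer is (C).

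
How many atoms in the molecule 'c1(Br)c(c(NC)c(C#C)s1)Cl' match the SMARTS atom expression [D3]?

4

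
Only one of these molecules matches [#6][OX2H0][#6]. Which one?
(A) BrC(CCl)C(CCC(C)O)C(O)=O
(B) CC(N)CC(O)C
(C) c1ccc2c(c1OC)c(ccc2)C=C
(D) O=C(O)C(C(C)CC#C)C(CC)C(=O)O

C

[#6][OX2H0][#6] describes an aliphatic oxygen bridging two carbons with no H on the oxygen (an ether).
(A) has a hydroxyl group (-OH) but the oxygen has H1, not H0 bridging two carbons.
(B) has a hydroxyl group (-OH) but the oxygen has H1, not H0 bridging two carbons.
(C) contains a methoxy ether (-OCH3), which satisfies every atom and bond constraint.
(D) has a carboxylic acid group (-C(=O)OH) but the -OH oxygen has H1; the =O is OX1, not OX2.
So the answer is (C).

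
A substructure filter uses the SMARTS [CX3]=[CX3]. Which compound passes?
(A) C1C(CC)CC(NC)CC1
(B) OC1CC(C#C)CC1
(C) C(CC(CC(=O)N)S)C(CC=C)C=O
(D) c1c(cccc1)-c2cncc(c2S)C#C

C

[CX3]=[CX3] describes a non-aromatic C=C double bond between two sp2 carbons (an alkene).
(A) has an ethyl group (-CH2CH3) but its C-C bond is a single bond between CX4 carbons, not CX3=CX3.
(B) has an ethynyl group (-C#CH) but the C-C bond is a triple bond, not a double bond.
(C) contains a vinyl group (-CH=CH2), which satisfies every atom and bond constraint.
(D) has an ethynyl group (-C#CH) but the C-C bond is a triple bond, not a double bond.
So the answer is (C).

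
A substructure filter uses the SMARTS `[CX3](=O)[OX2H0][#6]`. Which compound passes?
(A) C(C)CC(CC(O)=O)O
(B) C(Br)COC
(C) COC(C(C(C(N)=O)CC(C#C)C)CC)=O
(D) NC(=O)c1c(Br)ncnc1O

C

[CX3](=O)[OX2H0][#6] describes a carbonyl carbon bonded to an oxygen that is itself bonded to carbon (no H on that O) (an ester).
(A) has a carboxylic acid group (-C(=O)OH) but the singly-bonded O carries H (OX2H1, not H0).
(B) has a methoxy ether (-OCH3) but the ether oxygen is not adjacent to a C=O carbon.
(C) contains a methyl-ester group (-C(=O)OCH3), which satisfies every atom and bond constraint.
(D) has a primary amide (-C(=O)NH2) but the carbonyl is bonded to N, not to an O-C linkage.
So the answer is (C).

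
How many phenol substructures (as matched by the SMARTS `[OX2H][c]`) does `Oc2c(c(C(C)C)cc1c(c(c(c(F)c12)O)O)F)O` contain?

4

[OX2H][c] is the SMARTS for a phenol: a hydroxyl oxygen attached to an aromatic carbon.
The molecule carries 4 separate instances of a hydroxyl group (-OH) meeting every constraint; each maps to a distinct set of atoms, giving 4 matches.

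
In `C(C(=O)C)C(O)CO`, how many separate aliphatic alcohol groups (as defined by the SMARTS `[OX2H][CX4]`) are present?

2

[OX2H][CX4] is the SMARTS for an aliphatic alcohol: a hydroxyl oxygen bound to an sp3 (X4) carbon.
The molecule carries 2 separate instances of a hydroxyl group (-OH) meeting every constraint; each maps to a distinct set of atoms, giving 2 matches.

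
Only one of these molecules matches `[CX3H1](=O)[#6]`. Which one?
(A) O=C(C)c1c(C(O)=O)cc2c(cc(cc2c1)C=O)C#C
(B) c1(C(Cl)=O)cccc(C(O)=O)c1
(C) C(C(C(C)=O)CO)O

A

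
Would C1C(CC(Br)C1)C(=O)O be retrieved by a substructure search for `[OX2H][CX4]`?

No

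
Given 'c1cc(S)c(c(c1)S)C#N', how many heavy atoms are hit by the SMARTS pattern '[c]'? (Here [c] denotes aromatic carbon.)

6

The query [c] means: lowercase c matches aromatic carbon only.
Check the 10 heavy atoms by environment: 6× c (aromatic) → match; 2× S → no; 1× C → no; 1× N → no.
That gives 6 matching atoms.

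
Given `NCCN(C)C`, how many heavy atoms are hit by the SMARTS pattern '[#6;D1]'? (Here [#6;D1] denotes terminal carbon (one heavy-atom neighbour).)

The query [#6;D1] means: carbon bonded to exactly one heavy atom.
Check the 6 heavy atoms by environment: 2× C (D2) → no; 1× N (D1) → no; 1× N (D3) → no; 2× C (D1) → match.
That gives 2 matching atoms.

2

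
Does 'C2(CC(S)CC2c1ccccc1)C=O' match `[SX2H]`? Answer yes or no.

Yes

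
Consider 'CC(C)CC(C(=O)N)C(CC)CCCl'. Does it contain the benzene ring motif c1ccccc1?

No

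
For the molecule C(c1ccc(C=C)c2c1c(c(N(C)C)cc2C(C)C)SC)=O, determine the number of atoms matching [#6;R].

10

The query [#6;R] means: carbon that is part of a ring.
Check the 22 heavy atoms by environment: 10× c (aromatic, in 6-ring) → match; 1× N (acyclic) → no; 9× C (acyclic) → no; 1× O (acyclic) → no; 1× S (acyclic) → no.
That gives 10 matching atoms.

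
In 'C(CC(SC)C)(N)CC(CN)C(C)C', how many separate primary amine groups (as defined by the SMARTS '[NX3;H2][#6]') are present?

[NX3;H2][#6] is the SMARTS for a primary amine: a trivalent nitrogen with two H attached to carbon.
The molecule carries 2 separate instances of a primary amino group (-NH2) meeting every constraint; each maps to a distinct set of atoms, giving 2 matches.

2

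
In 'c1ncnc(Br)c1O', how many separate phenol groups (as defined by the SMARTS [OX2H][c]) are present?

1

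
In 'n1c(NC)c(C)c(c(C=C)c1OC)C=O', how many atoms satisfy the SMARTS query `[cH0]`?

5

The query [cH0] means: aromatic carbon with no attached hydrogen (substituted or ring-fusion).
Check the 15 heavy atoms by environment: 1× n (aromatic, H0) → no; 5× c (aromatic, H0) → match; 2× C (H1) → no; 2× O (H0) → no; 3× C (H3) → no; 1× N (H1) → no; 1× C (H2) → no.
That gives 5 matching atoms.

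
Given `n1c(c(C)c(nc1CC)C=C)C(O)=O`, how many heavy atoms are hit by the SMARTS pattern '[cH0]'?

4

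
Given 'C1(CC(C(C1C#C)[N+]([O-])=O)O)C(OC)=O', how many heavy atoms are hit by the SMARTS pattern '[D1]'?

Check the 15 heavy atoms by environment: 5× C (D3) → no; 2× C (D2) → no; 3× O (D1) → match; 1× O (D2) → no; 2× C (D1) → match; 1× N (charge +1, D3) → no; 1× O (charge -1, D1) → match.
Summing the matching environments: 3 + 2 + 1 = 6 matching atoms.

6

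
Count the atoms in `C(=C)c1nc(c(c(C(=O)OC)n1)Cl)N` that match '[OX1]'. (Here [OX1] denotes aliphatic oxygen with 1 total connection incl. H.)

1

The query [OX1] means: aliphatic oxygen with one total connection — typically a carbonyl =O or an oxide.
Check the 14 heavy atoms by environment: 2× n (aromatic, X2) → no; 4× c (aromatic, X3) → no; 1× N (X3) → no; 1× Cl (X1) → no; 3× C (X3) → no; 1× O (X1) → match; 1× O (X2) → no; 1× C (X4) → no.
That gives 1 matching atom.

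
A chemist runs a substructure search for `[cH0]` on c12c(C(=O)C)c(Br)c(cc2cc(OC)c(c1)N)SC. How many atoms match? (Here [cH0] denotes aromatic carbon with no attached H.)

7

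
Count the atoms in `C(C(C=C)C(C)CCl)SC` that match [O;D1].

The query [O;D1] means: aliphatic oxygen bonded to exactly one heavy atom.
Check the 10 heavy atoms by environment: 3× C (D2) → no; 2× C (D3) → no; 3× C (D1) → no; 1× S (D2) → no; 1× Cl (D1) → no.
No environment satisfies the query, so 0 matching atoms.

0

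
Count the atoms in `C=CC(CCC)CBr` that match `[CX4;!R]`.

5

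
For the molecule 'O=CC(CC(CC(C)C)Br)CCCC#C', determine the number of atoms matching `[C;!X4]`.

The query [C;!X4] means: aliphatic carbon that does not have four total connections.
Check the 15 heavy atoms by environment: 10× C (X4) → no; 1× Br (X1) → no; 2× C (X2) → match; 1× C (X3) → match; 1× O (X1) → no.
Summing the matching environments: 2 + 1 = 3 matching atoms.

3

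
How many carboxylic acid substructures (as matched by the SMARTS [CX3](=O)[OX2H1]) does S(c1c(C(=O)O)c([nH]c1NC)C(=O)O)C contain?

2

[CX3](=O)[OX2H1] is the SMARTS for a carboxylic acid: an sp2 carbon double-bonded to O and single-bonded to an -OH oxygen.
The molecule carries 2 separate instances of a carboxylic acid group (-C(=O)OH) meeting every constraint; each maps to a distinct set of atoms, giving 2 matches.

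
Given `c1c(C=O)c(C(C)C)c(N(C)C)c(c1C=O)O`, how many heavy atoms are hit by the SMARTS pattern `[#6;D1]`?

The query [#6;D1] means: carbon bonded to exactly one heavy atom.
Check the 17 heavy atoms by environment: 5× c (aromatic, D3) → no; 1× c (aromatic, D2) → no; 2× C (D2) → no; 3× O (D1) → no; 1× N (D3) → no; 4× C (D1) → match; 1× C (D3) → no.
That gives 4 matching atoms.

4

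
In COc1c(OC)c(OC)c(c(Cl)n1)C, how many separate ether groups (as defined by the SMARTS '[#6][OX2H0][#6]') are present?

3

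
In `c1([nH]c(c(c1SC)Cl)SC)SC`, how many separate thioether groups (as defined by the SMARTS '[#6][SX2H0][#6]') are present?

[#6][SX2H0][#6] is the SMARTS for a thioether: an aliphatic sulfur bridging two carbons with no H on the sulfur.
The molecule carries 3 separate instances of a methylthio ether (-SCH3) meeting every constraint; each maps to a distinct set of atoms, giving 3 matches.

3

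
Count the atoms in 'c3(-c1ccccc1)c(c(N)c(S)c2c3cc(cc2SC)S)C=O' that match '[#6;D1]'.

1

The query [#6;D1] means: carbon bonded to exactly one heavy atom.
Check the 23 heavy atoms by environment: 9× c (aromatic, D3) → no; 7× c (aromatic, D2) → no; 1× S (D2) → no; 1× C (D1) → match; 1× N (D1) → no; 1× C (D2) → no; 1× O (D1) → no; 2× S (D1) → no.
That gives 1 matching atom.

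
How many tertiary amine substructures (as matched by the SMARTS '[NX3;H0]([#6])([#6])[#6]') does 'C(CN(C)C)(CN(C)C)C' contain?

[NX3;H0]([#6])([#6])[#6] is the SMARTS for a tertiary amine: a trivalent nitrogen with no H, bonded to three carbons.
The molecule carries 2 separate instances of a dimethylamino group (-N(CH3)2) meeting every constraint; each maps to a distinct set of atoms, giving 2 matches.

2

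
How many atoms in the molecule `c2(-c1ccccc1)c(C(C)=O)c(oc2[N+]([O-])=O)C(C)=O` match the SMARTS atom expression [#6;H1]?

5

The query [#6;H1] means: any carbon bearing exactly one hydrogen.
Check the 20 heavy atoms by environment: 1× o (aromatic, H0) → no; 5× c (aromatic, H0) → no; 1× N (charge +1, H0) → no; 1× O (charge -1, H0) → no; 3× O (H0) → no; 2× C (H0) → no; 2× C (H3) → no; 5× c (aromatic, H1) → match.
That gives 5 matching atoms.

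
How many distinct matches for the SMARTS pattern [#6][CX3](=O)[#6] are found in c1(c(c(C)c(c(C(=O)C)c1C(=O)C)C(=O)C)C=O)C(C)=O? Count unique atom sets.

4

[#6][CX3](=O)[#6] is the SMARTS for a ketone: a carbonyl carbon (no H) flanked by two carbons.
The molecule carries 4 separate instances of an acetyl/ketone group (-C(=O)CH3) meeting every constraint; each maps to a distinct set of atoms, giving 4 matches.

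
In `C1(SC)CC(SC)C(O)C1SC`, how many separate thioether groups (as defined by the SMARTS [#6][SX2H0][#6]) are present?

[#6][SX2H0][#6] is the SMARTS for a thioether: an aliphatic sulfur bridging two carbons with no H on the sulfur.
The molecule carries 3 separate instances of a methylthio ether (-SCH3) meeting every constraint; each maps to a distinct set of atoms, giving 3 matches.

3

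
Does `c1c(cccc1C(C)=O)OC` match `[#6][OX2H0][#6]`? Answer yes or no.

The pattern [#6][OX2H0][#6] describes an aliphatic oxygen bridging two carbons with no H on the oxygen — an ether.
The molecule carries a methoxy ether (-OCH3), whose atoms satisfy every constraint of the query, so the pattern matches.

Yes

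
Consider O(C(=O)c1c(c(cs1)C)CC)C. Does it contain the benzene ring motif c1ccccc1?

No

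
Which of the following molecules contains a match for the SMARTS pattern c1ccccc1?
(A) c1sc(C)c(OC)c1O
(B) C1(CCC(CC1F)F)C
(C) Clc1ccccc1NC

C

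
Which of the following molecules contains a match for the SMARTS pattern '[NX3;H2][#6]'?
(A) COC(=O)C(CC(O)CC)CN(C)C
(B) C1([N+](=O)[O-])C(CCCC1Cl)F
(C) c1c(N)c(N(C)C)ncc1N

C

[NX3;H2][#6] describes a trivalent nitrogen with two H attached to carbon (a primary amine).
(A) has a dimethylamino group (-N(CH3)2) but the nitrogen has H0, not H2.
(B) has a nitro group (-[N+](=O)[O-]) but the nitrogen is [N+] with no H, not NX3H2.
(C) contains a primary amino group (-NH2), which satisfies every atom and bond constraint.
So the answer is (C).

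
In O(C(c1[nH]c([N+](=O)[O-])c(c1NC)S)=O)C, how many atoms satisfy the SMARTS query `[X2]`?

2

Check the 15 heavy atoms by environment: 1× n (aromatic, X3) → no; 4× c (aromatic, X3) → no; 1× C (X3) → no; 2× O (X1) → no; 1× O (X2) → match; 2× C (X4) → no; 1× N (charge +1, X3) → no; 1× O (charge -1, X1) → no; 1× S (X2) → match; 1× N (X3) → no.
Summing the matching environments: 1 + 1 = 2 matching atoms.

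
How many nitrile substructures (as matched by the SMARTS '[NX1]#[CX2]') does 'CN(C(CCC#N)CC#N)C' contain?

2

[NX1]#[CX2] is the SMARTS for a nitrile: a nitrogen triple-bonded to a two-connected carbon.
The molecule carries 2 separate instances of a nitrile (-C#N) meeting every constraint; each maps to a distinct set of atoms, giving 2 matches.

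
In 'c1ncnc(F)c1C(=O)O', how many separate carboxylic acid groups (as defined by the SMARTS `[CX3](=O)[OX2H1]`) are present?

1

[CX3](=O)[OX2H1] is the SMARTS for a carboxylic acid: an sp2 carbon double-bonded to O and single-bonded to an -OH oxygen.
Exactly one fragment in the molecule meets all constraints, giving 1 match.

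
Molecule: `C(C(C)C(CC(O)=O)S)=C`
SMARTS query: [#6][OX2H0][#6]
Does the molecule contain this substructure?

No

The pattern [#6][OX2H0][#6] describes an aliphatic oxygen bridging two carbons with no H on the oxygen — an ether.
The closest candidate here is a carboxylic acid group (-C(=O)OH), but the -OH oxygen has H1; the =O is OX1, not OX2. No other fragment satisfies the full query, so there is no match.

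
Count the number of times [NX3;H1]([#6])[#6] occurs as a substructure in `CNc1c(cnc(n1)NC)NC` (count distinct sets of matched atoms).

3

[NX3;H1]([#6])[#6] is the SMARTS for a secondary amine: a trivalent nitrogen with one H, bonded to two carbons.
The molecule carries 3 separate instances of an N-methylamino group (-NHCH3) meeting every constraint; each maps to a distinct set of atoms, giving 3 matches.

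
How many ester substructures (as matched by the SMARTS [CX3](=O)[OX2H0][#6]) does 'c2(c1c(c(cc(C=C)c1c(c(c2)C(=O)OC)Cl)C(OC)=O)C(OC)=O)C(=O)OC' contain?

[CX3](=O)[OX2H0][#6] is the SMARTS for an ester: a carbonyl carbon bonded to an oxygen that is itself bonded to carbon (no H on that O).
The molecule carries 4 separate instances of a methyl-ester group (-C(=O)OCH3) meeting every constraint; each maps to a distinct set of atoms, giving 4 matches.

4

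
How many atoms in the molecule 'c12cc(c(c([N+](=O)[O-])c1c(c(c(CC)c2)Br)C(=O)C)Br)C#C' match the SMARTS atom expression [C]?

6

Check the 22 heavy atoms by environment: 10× c (aromatic) → no; 1× N (charge +1) → no; 1× O (charge -1) → no; 2× O → no; 2× Br → no; 6× C → match.
That gives 6 matching atoms.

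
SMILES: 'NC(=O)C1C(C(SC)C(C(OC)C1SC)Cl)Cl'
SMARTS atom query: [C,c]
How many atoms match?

10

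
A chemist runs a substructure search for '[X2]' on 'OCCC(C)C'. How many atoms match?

Check the 6 heavy atoms by environment: 5× C (X4) → no; 1× O (X2) → match.
That gives 1 matching atom.

1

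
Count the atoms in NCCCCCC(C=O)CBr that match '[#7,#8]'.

2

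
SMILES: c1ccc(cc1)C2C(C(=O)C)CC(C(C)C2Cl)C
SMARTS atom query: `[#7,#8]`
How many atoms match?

1

Check the 18 heavy atoms by environment: 10× C → no; 1× O → match; 1× Cl → no; 6× c (aromatic) → no.
That gives 1 matching atom.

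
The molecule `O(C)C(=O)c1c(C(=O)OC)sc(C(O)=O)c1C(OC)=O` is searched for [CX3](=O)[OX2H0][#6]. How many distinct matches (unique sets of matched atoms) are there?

3

[CX3](=O)[OX2H0][#6] is the SMARTS for an ester: a carbonyl carbon bonded to an oxygen that is itself bonded to carbon (no H on that O).
The molecule carries 3 separate instances of a methyl-ester group (-C(=O)OCH3) meeting every constraint; each maps to a distinct set of atoms, giving 3 matches.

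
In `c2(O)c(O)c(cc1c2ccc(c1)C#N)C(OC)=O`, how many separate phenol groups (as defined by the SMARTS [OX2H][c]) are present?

2

[OX2H][c] is the SMARTS for a phenol: a hydroxyl oxygen attached to an aromatic carbon.
The molecule carries 2 separate instances of a hydroxyl group (-OH) meeting every constraint; each maps to a distinct set of atoms, giving 2 matches.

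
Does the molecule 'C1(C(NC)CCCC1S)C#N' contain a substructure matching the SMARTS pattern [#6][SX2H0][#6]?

No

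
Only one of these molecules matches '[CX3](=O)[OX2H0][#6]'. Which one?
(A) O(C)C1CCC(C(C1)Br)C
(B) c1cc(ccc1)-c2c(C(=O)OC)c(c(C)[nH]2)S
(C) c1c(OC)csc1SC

B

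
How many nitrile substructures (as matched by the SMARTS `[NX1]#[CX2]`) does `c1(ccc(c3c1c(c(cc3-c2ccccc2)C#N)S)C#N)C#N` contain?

3

[NX1]#[CX2] is the SMARTS for a nitrile: a nitrogen triple-bonded to a two-connected carbon.
The molecule carries 3 separate instances of a nitrile (-C#N) meeting every constraint; each maps to a distinct set of atoms, giving 3 matches.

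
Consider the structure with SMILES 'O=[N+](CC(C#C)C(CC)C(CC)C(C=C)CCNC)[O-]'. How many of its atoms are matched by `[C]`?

16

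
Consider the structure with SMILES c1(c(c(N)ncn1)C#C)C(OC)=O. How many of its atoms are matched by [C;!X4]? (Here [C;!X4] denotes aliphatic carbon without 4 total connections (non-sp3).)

3

Check the 13 heavy atoms by environment: 2× n (aromatic, X2) → no; 4× c (aromatic, X3) → no; 2× C (X2) → match; 1× C (X3) → match; 1× O (X1) → no; 1× O (X2) → no; 1× C (X4) → no; 1× N (X3) → no.
Summing the matching environments: 2 + 1 = 3 matching atoms.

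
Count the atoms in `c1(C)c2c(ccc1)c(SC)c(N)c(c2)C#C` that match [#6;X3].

10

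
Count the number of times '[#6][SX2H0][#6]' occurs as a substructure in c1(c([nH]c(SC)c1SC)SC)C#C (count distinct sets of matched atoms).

3

[#6][SX2H0][#6] is the SMARTS for a thioether: an aliphatic sulfur bridging two carbons with no H on the sulfur.
The molecule carries 3 separate instances of a methylthio ether (-SCH3) meeting every constraint; each maps to a distinct set of atoms, giving 3 matches.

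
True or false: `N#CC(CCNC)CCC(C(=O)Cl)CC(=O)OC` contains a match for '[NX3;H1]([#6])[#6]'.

True

The pattern [NX3;H1]([#6])[#6] describes a trivalent nitrogen with one H, bonded to two carbons — a secondary amine.
The molecule carries an N-methylamino group (-NHCH3), whose atoms satisfy every constraint of the query, so the pattern matches.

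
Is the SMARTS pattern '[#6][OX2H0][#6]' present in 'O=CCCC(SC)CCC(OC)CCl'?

The pattern [#6][OX2H0][#6] describes an aliphatic oxygen bridging two carbons with no H on the oxygen — an ether.
The molecule carries a methoxy ether (-OCH3), whose atoms satisfy every constraint of the query, so the pattern matches.

Yes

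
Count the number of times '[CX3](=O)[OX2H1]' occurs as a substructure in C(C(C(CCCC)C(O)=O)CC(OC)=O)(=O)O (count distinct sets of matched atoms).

[CX3](=O)[OX2H1] is the SMARTS for a carboxylic acid: an sp2 carbon double-bonded to O and single-bonded to an -OH oxygen.
The molecule carries 2 separate instances of a carboxylic acid group (-C(=O)OH) meeting every constraint; each maps to a distinct set of atoms, giving 2 matches.

2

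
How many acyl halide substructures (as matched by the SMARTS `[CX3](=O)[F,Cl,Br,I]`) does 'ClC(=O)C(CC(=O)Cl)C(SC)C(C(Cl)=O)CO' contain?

3

[CX3](=O)[F,Cl,Br,I] is the SMARTS for an acyl halide: a carbonyl carbon bonded to a halogen.
The molecule carries 3 separate instances of an acyl chloride (-C(=O)Cl) meeting every constraint; each maps to a distinct set of atoms, giving 3 matches.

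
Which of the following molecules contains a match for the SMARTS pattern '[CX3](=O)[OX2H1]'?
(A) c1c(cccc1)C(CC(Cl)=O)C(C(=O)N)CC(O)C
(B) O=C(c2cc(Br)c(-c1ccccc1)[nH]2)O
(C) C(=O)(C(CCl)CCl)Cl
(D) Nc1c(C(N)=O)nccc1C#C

B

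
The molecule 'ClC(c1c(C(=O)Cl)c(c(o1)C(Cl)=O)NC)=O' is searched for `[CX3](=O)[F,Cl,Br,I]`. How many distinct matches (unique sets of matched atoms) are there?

[CX3](=O)[F,Cl,Br,I] is the SMARTS for an acyl halide: a carbonyl carbon bonded to a halogen.
The molecule carries 3 separate instances of an acyl chloride (-C(=O)Cl) meeting every constraint; each maps to a distinct set of atoms, giving 3 matches.

3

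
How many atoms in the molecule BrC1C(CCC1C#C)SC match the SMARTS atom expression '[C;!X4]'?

2

The query [C;!X4] means: aliphatic carbon that does not have four total connections.
Check the 10 heavy atoms by environment: 6× C (X4) → no; 1× Br (X1) → no; 2× C (X2) → match; 1× S (X2) → no.
That gives 2 matching atoms.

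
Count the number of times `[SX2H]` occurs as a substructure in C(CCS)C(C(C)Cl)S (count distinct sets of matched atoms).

2

[SX2H] is the SMARTS for a thiol: an aliphatic sulfur with two connections, one being H.
The molecule carries 2 separate instances of a thiol (-SH) meeting every constraint; each maps to a distinct set of atoms, giving 2 matches.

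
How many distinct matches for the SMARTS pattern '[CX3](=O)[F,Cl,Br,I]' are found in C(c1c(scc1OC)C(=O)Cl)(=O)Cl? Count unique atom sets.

2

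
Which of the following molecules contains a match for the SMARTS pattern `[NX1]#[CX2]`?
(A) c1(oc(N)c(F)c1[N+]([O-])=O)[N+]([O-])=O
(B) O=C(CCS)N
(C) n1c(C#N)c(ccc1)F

[NX1]#[CX2] describes a nitrogen triple-bonded to a two-connected carbon (a nitrile).
(A) has a nitro group (-[N+](=O)[O-]) but there is no C#N triple bond.
(B) has a primary amide (-C(=O)NH2) but the nitrogen is NX3, not NX1.
(C) contains a nitrile (-C#N), which satisfies every atom and bond constraint.
So the answer is (C).

C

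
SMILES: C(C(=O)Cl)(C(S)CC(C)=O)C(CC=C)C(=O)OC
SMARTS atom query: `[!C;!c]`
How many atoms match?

6

The query [!C;!c] means: neither aliphatic nor aromatic carbon — same as [!#6].
Check the 18 heavy atoms by environment: 12× C → no; 4× O → match; 1× Cl → match; 1× S → match.
Summing the matching environments: 4 + 1 + 1 = 6 matching atoms.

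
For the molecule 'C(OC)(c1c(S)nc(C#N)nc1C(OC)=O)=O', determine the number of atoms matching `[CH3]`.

2

The query [CH3] means: aliphatic carbon with exactly three hydrogens.
Check the 17 heavy atoms by environment: 2× n (aromatic, H0) → no; 4× c (aromatic, H0) → no; 3× C (H0) → no; 1× N (H0) → no; 4× O (H0) → no; 2× C (H3) → match; 1× S (H1) → no.
That gives 2 matching atoms.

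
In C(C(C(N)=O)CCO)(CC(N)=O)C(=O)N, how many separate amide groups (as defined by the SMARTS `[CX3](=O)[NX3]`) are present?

3

[CX3](=O)[NX3] is the SMARTS for an amide: a carbonyl carbon bonded to a trivalent nitrogen.
The molecule carries 3 separate instances of a primary amide (-C(=O)NH2) meeting every constraint; each maps to a distinct set of atoms, giving 3 matches.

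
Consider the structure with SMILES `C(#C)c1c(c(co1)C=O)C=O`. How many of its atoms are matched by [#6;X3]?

6

The query [#6;X3] means: any carbon (aromatic or not) with three total connections.
Check the 11 heavy atoms by environment: 1× o (aromatic, X2) → no; 4× c (aromatic, X3) → match; 2× C (X3) → match; 2× O (X1) → no; 2× C (X2) → no.
Summing the matching environments: 4 + 2 = 6 matching atoms.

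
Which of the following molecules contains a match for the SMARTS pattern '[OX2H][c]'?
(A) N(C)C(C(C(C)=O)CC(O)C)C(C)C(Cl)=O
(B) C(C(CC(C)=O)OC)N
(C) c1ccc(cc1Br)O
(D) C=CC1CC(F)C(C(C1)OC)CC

C

[OX2H][c] describes a hydroxyl oxygen attached to an aromatic carbon (a phenol).
(A) has a hydroxyl group (-OH) but the -OH is on an aliphatic carbon, not an aromatic c.
(B) has a methoxy ether (-OCH3) but the oxygen has H0, not H1.
(C) contains a hydroxyl group (-OH), which satisfies every atom and bond constraint.
(D) has a methoxy ether (-OCH3) but the oxygen has H0, not H1.
So the answer is (C).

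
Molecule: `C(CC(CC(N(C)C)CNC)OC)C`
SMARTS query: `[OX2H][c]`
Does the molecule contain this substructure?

The pattern [OX2H][c] describes a hydroxyl oxygen attached to an aromatic carbon — a phenol.
The closest candidate here is a methoxy ether (-OCH3), but the oxygen has H0, not H1. No other fragment satisfies the full query, so there is no match.

No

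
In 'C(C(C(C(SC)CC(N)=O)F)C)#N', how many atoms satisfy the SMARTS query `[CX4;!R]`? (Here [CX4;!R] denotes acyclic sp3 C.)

The query [CX4;!R] means: aliphatic carbon with four total connections, not in a ring.
Check the 13 heavy atoms by environment: 6× C (X4, acyclic) → match; 1× C (X2, acyclic) → no; 1× N (X1, acyclic) → no; 1× C (X3, acyclic) → no; 1× O (X1, acyclic) → no; 1× N (X3, acyclic) → no; 1× S (X2, acyclic) → no; 1× F (X1, acyclic) → no.
That gives 6 matching atoms.

6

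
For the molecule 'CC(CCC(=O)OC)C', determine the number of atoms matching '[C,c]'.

The query [C,c] means: comma = OR; matches aliphatic or aromatic carbon — same as #6.
Check the 9 heavy atoms by environment: 7× C → match; 2× O → no.
That gives 7 matching atoms.

7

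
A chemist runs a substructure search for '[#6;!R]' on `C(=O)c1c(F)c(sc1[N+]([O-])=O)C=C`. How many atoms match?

Check the 13 heavy atoms by environment: 1× s (aromatic, in 5-ring) → no; 4× c (aromatic, in 5-ring) → no; 1× F (acyclic) → no; 3× C (acyclic) → match; 2× O (acyclic) → no; 1× N (charge +1, acyclic) → no; 1× O (charge -1, acyclic) → no.
That gives 3 matching atoms.

3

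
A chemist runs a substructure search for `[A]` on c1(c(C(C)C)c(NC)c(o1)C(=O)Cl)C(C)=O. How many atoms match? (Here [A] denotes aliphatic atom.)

11

The query [A] means: A matches any aliphatic (non-aromatic) heavy atom.
Check the 16 heavy atoms by environment: 1× o (aromatic) → no; 4× c (aromatic) → no; 7× C → match; 2× O → match; 1× Cl → match; 1× N → match.
Summing the matching environments: 7 + 2 + 1 + 1 = 11 matching atoms.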